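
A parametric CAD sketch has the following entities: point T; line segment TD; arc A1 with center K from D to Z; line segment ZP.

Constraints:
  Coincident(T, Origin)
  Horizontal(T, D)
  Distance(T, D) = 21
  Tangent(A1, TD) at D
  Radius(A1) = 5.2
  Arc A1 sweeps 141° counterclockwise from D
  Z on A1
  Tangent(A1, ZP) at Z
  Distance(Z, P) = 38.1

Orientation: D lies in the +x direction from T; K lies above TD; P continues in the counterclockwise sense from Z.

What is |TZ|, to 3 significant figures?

26.0

T is at the origin; T and D share the same y with |TD| = 21.0 and D on the +x side, so D = (21.0, 0.00). Tangency of A1 to TD means the radius KD is perpendicular to TD, so K = D + (0, 5.2) = (21.0, 5.20). On A1, D sits at bearing -90° from K; a 141° counterclockwise sweep puts Z at bearing 51°, so Z = K + 5.2·(cos 51°, sin 51°) = (24.3, 9.24). Then |TZ| = |Z − T| = 26.0.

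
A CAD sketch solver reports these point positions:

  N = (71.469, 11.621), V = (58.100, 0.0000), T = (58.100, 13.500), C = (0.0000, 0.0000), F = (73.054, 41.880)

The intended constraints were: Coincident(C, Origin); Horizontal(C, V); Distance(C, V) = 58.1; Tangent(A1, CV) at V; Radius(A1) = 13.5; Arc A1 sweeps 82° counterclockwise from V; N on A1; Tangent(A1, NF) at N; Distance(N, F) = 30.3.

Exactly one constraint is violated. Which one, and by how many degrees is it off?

Tangent(A1, NF) at N — off by 5.00°.

C = (0.00, 0.00) ✓; C.y = 0.00, V.y = 0.00 ✓; |CV| = 58.10 ✓; ∠(TV, VC) = 90.00° ✓; |TV| = 13.50 ✓; bearing(T→N) − bearing(T→V) = 82.00° ✓; |TN| = 13.50 ✓; ∠(TN, NF) = 85.00° ✗; |NF| = 30.30 ✓.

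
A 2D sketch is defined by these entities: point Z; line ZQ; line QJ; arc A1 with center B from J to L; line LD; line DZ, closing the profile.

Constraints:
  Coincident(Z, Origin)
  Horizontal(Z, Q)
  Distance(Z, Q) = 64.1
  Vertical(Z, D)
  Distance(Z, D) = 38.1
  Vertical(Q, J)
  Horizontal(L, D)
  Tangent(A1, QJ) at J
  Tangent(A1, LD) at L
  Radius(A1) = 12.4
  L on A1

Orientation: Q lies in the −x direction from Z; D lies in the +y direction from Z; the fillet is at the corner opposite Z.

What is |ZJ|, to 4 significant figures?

69.06

Z is at the origin; ZQ is horizontal with |ZQ| = 64.1 and Q on the −x side, so Q = (-64.10, 0.000). Z and D share the same x with |ZD| = 38.1 and D on the +y side, so D = (0.000, 38.10). The virtual corner opposite Z is at (-64.10, 38.10). A1 meets QJ tangentially, so BJ is at right angles to QJ and A1 meets LD tangentially, so BL is at right angles to LD, with radius 12.4, so the center B sits 12.4 in from both sides at B = (-51.70, 25.70). That places the tangent points at J = (-64.10, 25.70) on QJ and L = (-51.70, 38.10) on LD. Then |ZJ| = |J − Z| = 69.06.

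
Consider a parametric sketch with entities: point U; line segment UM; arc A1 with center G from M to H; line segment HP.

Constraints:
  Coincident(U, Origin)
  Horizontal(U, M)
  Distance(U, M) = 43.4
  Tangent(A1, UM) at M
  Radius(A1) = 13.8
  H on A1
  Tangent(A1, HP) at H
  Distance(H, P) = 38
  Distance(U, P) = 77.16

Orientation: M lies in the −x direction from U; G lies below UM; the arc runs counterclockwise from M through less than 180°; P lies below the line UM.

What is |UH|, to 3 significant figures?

58.8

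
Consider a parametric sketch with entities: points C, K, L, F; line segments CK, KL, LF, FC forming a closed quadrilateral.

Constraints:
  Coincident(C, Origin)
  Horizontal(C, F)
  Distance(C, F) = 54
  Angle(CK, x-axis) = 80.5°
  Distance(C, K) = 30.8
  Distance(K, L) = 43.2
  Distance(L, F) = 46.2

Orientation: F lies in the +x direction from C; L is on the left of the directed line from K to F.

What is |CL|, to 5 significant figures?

64.349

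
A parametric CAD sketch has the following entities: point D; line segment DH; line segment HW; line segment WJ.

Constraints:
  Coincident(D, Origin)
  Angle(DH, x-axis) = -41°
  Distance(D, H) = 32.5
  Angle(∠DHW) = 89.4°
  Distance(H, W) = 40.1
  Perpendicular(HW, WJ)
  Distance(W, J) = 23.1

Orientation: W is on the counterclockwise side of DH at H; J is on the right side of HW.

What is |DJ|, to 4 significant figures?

68.35

∠DHW = 89.4°, so HW runs at -41.0° + (180° − 89.4°) = 49.60° from the x-axis; with |HW| = 40.1, W = H + 40.1·(cos 49.60°, sin 49.60°) = (50.52, 9.216). The perpendicularity gives WJ at right angles to HW; with |WJ| = 23.1 on the right of HW, J = W + 23.1·(0.7615, -0.6481) = (68.11, -5.756). Then |DJ| = |J − D| = 68.35.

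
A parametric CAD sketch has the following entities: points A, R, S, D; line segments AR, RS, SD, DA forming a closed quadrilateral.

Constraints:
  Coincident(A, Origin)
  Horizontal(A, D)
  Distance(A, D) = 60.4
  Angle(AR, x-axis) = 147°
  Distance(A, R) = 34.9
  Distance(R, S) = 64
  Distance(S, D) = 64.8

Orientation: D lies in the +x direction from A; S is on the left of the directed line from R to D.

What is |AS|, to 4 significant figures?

59.14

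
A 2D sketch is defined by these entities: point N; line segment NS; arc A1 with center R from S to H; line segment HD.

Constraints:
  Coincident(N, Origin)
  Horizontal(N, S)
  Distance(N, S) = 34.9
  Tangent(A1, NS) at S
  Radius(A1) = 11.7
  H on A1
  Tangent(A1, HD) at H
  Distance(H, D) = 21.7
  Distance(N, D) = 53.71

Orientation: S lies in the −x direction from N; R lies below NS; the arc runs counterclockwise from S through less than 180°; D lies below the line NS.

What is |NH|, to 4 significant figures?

48.50

Checks: N.y = 0.00, S.y = 0.00 ✓; |NS| = 34.90 ✓; |RH| = 11.70 ✓; ∠(RH, HD) = 90.00° ✓; |HD| = 21.70 ✓; |ND| = 53.71 ✓.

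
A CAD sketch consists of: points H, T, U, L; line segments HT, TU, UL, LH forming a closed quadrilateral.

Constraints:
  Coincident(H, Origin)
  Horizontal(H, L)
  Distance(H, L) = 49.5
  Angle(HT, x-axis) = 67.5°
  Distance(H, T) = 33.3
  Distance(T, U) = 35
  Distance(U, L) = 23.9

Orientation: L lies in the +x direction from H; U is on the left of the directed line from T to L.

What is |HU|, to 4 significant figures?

52.70

Checks: |TU| = 35.00 ✓; |UL| = 23.90 ✓.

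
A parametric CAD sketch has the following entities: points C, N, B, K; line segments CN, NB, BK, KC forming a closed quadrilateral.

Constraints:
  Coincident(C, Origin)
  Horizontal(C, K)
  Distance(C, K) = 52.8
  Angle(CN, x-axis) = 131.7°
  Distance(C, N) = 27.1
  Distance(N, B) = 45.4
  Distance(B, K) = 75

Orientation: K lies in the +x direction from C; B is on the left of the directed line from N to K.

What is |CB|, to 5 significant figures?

59.006

C is at the origin; C and K share the same y with |CK| = 52.8 and K in +x, so K = (52.8, 0). CN runs at 131.7° with |CN| = 27.1, so N = (-18.028, 20.234). B is determined by |NB| = 45.4 and |BK| = 75.0 together: it lies at the intersection of circle(N, 45.4) and circle(K, 75.0). With |NK| = 73.661, the foot of the radical line on NK is 12.640 from N and the perpendicular offset is √(45.4² − 12.640²) = 43.605. Taking the left-of-NK solution: B = (6.1037, 58.689).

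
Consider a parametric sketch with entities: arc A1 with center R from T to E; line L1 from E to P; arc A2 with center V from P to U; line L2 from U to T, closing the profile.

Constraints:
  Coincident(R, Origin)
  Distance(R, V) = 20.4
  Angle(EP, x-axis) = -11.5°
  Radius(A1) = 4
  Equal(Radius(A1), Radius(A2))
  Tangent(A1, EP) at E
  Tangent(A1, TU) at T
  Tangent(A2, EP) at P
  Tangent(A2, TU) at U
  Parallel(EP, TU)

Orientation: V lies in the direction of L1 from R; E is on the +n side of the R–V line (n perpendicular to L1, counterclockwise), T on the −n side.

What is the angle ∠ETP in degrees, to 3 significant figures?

68.6°

The slot axis is L1's direction at -11.5°, so u = (cos -11.5°, sin -11.5°) = (0.980, -0.199) and n = (−sin -11.5°, cos -11.5°) = (0.199, 0.980). R is at the origin and V lies 20.4 along u from R, so V = 20.4·u = (20.0, -4.07). Tangency of A1 to both parallel lines with radius 4.0 puts E and T at R ± 4.0·n: E = (0.797, 3.92), T = (-0.797, -3.92). Equal radii place P and U the same way about V: P = V + 4.0·n = (20.8, -0.147), U = V − 4.0·n = (19.2, -7.99). Then cos ∠ETP = TE·TP / (|TE||TP|), giving 68.6°.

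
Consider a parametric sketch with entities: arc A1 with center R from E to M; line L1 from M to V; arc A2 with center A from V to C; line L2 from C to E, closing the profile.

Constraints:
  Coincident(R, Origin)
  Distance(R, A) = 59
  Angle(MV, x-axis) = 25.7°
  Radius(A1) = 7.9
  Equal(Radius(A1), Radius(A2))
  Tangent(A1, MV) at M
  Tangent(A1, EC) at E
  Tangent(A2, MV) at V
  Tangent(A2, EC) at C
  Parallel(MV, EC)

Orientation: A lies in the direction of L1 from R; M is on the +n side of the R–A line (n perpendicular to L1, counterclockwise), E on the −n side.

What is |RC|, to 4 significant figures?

59.53

The slot axis is L1's direction at 25.7°, so u = (cos 25.7°, sin 25.7°) = (0.9011, 0.4337) and n = (−sin 25.7°, cos 25.7°) = (-0.4337, 0.9011). R is at the origin and A lies 59.0 along u from R, so A = 59.0·u = (53.16, 25.59). Tangency of A1 to both parallel lines with radius 7.9 puts M and E at R ± 7.9·n: M = (-3.426, 7.119), E = (3.426, -7.119). Equal radii place V and C the same way about A: V = A + 7.9·n = (49.74, 32.70), C = A − 7.9·n = (56.59, 18.47). Then |RC| = |C − R| = 59.53.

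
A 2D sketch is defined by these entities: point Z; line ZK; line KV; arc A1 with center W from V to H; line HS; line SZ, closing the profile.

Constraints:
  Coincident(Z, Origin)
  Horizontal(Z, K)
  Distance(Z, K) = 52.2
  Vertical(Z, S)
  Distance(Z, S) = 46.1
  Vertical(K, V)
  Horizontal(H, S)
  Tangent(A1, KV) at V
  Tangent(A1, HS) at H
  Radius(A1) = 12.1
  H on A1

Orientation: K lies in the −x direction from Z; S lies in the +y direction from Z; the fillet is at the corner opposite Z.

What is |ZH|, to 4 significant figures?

61.10

Z is at the origin; Z and K share the same y with |ZK| = 52.2 and K on the −x side, so K = (-52.20, 0.000). ZS is vertical with |ZS| = 46.1 and S on the +y side, so S = (0.000, 46.10). The virtual corner opposite Z is at (-52.20, 46.10). A1 meets KV tangentially, so WV is at right angles to KV and since A1 is tangent to HS there, WH ⟂ HS, with radius 12.1, so the center W sits 12.1 in from both sides at W = (-40.10, 34.00). That places the tangent points at V = (-52.20, 34.00) on KV and H = (-40.10, 46.10) on HS. Then |ZH| = |H − Z| = 61.10.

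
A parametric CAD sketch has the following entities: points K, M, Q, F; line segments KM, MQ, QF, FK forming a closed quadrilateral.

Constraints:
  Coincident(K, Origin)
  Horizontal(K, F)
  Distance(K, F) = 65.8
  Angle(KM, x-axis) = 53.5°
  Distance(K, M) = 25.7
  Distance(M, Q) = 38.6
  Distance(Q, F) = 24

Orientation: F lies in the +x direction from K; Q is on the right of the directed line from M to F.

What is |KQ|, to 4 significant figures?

43.20

Checks: |MQ| = 38.60 ✓; |QF| = 24.00 ✓.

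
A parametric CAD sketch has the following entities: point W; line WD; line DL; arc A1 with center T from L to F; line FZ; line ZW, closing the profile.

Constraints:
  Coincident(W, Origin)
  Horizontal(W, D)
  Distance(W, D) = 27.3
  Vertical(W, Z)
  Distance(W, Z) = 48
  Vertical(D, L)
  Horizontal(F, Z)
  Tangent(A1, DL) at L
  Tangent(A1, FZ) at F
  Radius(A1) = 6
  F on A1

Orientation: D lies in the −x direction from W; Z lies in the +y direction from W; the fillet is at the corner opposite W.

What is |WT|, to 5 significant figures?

47.092

W is at the origin; W and D share the same y with |WD| = 27.3 and D on the −x side, so D = (-27.300, 0.0000). W and Z share the same x with |WZ| = 48.0 and Z on the +y side, so Z = (0.0000, 48.000). The virtual corner opposite W is at (-27.300, 48.000). Tangency of A1 to DL means the radius TL is perpendicular to DL and the tangent condition forces TF to be normal to FZ, with radius 6.0, so the center T sits 6.0 in from both sides at T = (-21.300, 42.000). Then |WT| = |T − W| = 47.092.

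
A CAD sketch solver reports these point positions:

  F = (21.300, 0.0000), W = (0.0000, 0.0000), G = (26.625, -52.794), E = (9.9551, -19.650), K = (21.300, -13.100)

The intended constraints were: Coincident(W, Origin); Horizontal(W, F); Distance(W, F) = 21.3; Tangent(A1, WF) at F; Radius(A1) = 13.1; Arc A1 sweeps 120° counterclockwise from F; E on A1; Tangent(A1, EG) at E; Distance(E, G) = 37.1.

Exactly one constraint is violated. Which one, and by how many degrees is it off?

Tangent(A1, EG) at E — off by 3.30°.

W = (0.00, 0.00) ✓; W.y = 0.00, F.y = 0.00 ✓; |WF| = 21.30 ✓; ∠(KF, FW) = 90.00° ✓; |KF| = 13.10 ✓; bearing(K→E) − bearing(K→F) = 120.0° ✓; |KE| = 13.10 ✓; ∠(KE, EG) = 93.30° ✗; |EG| = 37.10 ✓.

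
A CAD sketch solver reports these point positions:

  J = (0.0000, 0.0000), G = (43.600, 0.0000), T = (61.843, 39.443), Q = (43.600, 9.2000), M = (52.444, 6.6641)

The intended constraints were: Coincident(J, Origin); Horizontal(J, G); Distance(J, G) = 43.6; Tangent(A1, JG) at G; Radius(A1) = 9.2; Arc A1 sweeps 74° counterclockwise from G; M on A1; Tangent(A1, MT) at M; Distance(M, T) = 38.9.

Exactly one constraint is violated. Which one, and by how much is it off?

Distance(M, T) = 38.9 — off by 4.80.

J = (0.00, 0.00) ✓; J.y = 0.00, G.y = 0.00 ✓; |JG| = 43.60 ✓; ∠(QG, GJ) = 90.00° ✓; |QG| = 9.200 ✓; bearing(Q→M) − bearing(Q→G) = 74.00° ✓; |QM| = 9.200 ✓; ∠(QM, MT) = 90.00° ✓; |MT| = 34.10 ✗.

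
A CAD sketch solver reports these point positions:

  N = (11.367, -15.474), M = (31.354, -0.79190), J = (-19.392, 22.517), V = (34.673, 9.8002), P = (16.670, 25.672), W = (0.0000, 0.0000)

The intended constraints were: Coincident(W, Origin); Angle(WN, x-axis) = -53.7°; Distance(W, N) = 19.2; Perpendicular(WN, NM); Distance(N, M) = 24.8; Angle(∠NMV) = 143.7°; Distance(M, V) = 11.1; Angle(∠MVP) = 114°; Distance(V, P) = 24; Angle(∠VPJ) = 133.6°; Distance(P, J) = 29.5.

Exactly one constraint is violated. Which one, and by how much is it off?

Distance(P, J) = 29.5 — off by 6.70.

W = (0.00, 0.00) ✓; WN at -53.70° ✓; |WN| = 19.20 ✓; ∠(WN, NM) = 90.00° ✓; |NM| = 24.80 ✓; ∠NMV = 143.7° ✓; |MV| = 11.10 ✓; ∠MVP = 114.0° ✓; |VP| = 24.00 ✓; ∠VPJ = 133.6° ✓; |PJ| = 36.20 ✗.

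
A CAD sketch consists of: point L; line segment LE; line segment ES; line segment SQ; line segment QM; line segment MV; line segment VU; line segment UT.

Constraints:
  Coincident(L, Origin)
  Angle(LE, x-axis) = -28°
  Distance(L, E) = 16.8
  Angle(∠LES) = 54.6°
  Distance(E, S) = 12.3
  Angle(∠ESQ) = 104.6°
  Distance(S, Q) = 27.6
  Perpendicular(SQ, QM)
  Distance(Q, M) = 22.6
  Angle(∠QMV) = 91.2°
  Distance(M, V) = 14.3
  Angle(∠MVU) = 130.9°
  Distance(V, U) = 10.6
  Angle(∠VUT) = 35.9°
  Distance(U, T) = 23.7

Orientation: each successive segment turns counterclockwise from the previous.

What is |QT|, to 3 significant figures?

20.0

∠MVU = 130.9° gives VU at 40.7° from the x-axis; with |VU| = 10.6, U = (5.22, -9.83). ∠VUT = 35.9° gives UT at -175° from the x-axis; with |UT| = 23.7, T = (-18.4, -11.8). Then |QT| = |T − Q| = 20.0.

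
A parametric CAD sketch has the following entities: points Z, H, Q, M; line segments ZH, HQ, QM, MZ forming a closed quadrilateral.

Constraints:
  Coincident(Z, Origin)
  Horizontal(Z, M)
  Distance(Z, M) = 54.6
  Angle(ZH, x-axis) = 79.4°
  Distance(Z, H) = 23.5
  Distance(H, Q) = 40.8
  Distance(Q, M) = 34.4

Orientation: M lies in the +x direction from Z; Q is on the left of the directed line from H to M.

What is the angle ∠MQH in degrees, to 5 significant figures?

94.359°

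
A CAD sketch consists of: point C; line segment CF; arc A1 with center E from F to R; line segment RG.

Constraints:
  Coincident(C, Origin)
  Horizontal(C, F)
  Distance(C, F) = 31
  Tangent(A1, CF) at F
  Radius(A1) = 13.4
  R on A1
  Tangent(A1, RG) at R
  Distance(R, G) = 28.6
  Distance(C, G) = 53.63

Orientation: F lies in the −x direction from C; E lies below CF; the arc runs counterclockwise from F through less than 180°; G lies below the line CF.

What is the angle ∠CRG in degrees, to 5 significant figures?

86.518°

Checks: |EF| = 13.40 ✓; |ER| = 13.40 ✓; ∠(ER, RG) = 90.00° ✓; |RG| = 28.60 ✓; |CG| = 53.63 ✓.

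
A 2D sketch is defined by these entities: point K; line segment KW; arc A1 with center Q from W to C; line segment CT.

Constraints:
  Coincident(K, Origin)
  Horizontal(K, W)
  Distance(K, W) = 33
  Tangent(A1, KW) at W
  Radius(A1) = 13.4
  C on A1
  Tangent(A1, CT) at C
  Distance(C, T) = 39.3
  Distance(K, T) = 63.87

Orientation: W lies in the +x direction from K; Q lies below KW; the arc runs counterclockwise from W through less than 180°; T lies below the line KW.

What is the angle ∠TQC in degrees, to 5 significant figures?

71.172°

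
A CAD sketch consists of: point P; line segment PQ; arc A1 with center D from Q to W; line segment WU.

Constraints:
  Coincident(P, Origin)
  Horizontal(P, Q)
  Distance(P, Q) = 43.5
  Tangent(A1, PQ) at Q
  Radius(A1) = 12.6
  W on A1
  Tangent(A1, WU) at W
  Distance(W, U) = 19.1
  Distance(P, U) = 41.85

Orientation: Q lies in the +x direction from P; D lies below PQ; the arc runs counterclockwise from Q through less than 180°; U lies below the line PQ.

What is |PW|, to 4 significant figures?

32.95

P is at the origin; P and Q share the same y with |PQ| = 43.5 and Q on the +x side, so Q = (43.50, 0.000). A1 meets PQ tangentially, so DQ is at right angles to PQ, so D = Q + (0, -12.6) = (43.50, -12.60). Since DW ⟂ WU (tangency), |DU| = √(12.6² + 19.1²) = 22.88 regardless of where W sits on A1. So U lies on both circle(P, 41.85) and circle(D, 22.88); the below-PQ intersection is U = (28.93, -30.24). W is the foot of the tangent from U: W = (30.97, -11.25).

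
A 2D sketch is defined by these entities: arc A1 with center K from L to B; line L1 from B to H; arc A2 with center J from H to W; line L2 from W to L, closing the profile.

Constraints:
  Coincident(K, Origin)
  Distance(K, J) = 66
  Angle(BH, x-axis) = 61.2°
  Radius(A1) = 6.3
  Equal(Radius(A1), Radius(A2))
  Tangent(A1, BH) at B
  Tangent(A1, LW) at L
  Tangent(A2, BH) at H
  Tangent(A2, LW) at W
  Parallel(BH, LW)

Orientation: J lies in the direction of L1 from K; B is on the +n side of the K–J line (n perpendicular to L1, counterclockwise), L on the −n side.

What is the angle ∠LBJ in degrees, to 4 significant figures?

84.55°

The slot axis is L1's direction at 61.2°, so u = (cos 61.2°, sin 61.2°) = (0.4818, 0.8763) and n = (−sin 61.2°, cos 61.2°) = (-0.8763, 0.4818). K is at the origin and J lies 66.0 along u from K, so J = 66.0·u = (31.80, 57.84). Tangency of A1 to both parallel lines with radius 6.3 puts B and L at K ± 6.3·n: B = (-5.521, 3.035), L = (5.521, -3.035). Then cos ∠LBJ = BL·BJ / (|BL||BJ|), giving 84.55°.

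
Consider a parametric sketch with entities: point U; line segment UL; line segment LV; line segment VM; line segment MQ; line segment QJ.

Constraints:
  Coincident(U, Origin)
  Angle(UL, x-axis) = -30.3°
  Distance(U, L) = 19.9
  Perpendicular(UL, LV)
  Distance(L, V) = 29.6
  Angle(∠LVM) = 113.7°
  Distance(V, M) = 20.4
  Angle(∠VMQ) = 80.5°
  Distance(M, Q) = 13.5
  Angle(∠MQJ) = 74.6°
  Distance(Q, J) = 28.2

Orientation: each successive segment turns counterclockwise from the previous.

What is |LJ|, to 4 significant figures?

26.05

U is at the origin; UL runs at -30.3° with length 19.9, so L = (17.18, -10.04). The perpendicularity gives LV at right angles to UL, so LV runs at 59.70°; with |LV| = 29.6, V = (32.12, 15.52). ∠LVM = 113.7° gives VM at 126.0° from the x-axis; with |VM| = 20.4, M = (20.12, 32.02). ∠VMQ = 80.5° gives MQ at -134.5° from the x-axis; with |MQ| = 13.5, Q = (10.66, 22.39). ∠MQJ = 74.6° gives QJ at -29.10° from the x-axis; with |QJ| = 28.2, J = (35.30, 8.677). Then |LJ| = |J − L| = 26.05.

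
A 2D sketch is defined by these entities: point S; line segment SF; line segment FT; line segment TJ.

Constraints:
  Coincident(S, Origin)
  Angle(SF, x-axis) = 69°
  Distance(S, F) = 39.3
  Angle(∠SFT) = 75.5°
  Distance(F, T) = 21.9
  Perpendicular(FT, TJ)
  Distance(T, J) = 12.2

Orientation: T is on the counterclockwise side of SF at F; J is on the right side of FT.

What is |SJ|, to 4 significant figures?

51.68

S is at the origin; SF runs at 69.0° with length 39.3, so F = 39.3·(cos 69.0°, sin 69.0°) = (14.08, 36.69). ∠SFT = 75.5°, so FT runs at 69.0° + (180° − 75.5°) = 173.5° from the x-axis; with |FT| = 21.9, T = F + 21.9·(cos 173.5°, sin 173.5°) = (-7.675, 39.17). FT is perpendicular to TJ; with |TJ| = 12.2 on the right of FT, J = T + 12.2·(0.1132, 0.9936) = (-6.294, 51.29). Then |SJ| = |J − S| = 51.68.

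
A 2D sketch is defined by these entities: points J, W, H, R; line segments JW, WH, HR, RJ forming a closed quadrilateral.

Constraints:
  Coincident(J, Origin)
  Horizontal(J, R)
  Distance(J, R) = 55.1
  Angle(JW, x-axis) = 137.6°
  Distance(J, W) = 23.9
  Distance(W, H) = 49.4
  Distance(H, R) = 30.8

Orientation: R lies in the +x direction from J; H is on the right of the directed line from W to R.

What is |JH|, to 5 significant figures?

26.662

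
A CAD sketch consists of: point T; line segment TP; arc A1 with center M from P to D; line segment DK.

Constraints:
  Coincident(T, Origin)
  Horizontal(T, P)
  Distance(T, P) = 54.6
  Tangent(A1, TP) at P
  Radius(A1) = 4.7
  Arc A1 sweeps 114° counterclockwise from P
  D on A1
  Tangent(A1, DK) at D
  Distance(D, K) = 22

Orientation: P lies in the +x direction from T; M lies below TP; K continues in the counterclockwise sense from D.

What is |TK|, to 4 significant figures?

65.00

T is at the origin; TP is horizontal with |TP| = 54.6 and P on the +x side, so P = (54.60, 0.000). Since A1 is tangent to TP there, MP ⟂ TP, so M = P + (0, -4.7) = (54.60, -4.700). On A1, P sits at bearing 90° from M; a 114° counterclockwise sweep puts D at bearing 204°, so D = M + 4.7·(cos 204°, sin 204°) = (50.31, -6.612). A1 meets DK tangentially, so MD is at right angles to DK, so DK runs along (−sin 204°, cos 204°); with |DK| = 22.0, K = (59.25, -26.71). Then |TK| = |K − T| = 65.00.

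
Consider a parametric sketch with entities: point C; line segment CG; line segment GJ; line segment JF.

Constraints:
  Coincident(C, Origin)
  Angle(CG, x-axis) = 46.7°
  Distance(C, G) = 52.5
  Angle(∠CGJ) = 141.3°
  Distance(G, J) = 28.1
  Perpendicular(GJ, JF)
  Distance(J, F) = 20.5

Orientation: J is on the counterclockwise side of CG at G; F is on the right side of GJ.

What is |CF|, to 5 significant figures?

87.262

C is at the origin; CG runs at 46.7° with length 52.5, so G = 52.5·(cos 46.7°, sin 46.7°) = (36.005, 38.208). ∠CGJ = 141.3°, so GJ runs at 46.7° + (180° − 141.3°) = 85.400° from the x-axis; with |GJ| = 28.1, J = G + 28.1·(cos 85.400°, sin 85.400°) = (38.259, 66.218). GJ ⟂ JF; with |JF| = 20.5 on the right of GJ, F = J + 20.5·(0.99678, -0.080199) = (58.693, 64.573). Then |CF| = |F − C| = 87.262.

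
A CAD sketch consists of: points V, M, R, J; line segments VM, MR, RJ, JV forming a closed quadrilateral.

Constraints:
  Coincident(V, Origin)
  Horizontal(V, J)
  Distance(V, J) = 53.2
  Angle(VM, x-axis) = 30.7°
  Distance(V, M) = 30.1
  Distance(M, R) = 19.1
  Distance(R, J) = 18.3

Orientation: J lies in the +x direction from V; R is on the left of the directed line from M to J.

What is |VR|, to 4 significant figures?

47.83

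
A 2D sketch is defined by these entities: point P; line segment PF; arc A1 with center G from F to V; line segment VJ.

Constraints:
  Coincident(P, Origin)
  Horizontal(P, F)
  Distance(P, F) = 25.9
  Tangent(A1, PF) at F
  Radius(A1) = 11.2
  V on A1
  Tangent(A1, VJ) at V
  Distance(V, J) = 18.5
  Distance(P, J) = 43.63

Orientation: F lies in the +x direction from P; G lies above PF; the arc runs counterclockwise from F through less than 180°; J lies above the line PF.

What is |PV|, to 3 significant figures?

39.4

Checks: |GV| = 11.20 ✓; ∠(GV, VJ) = 90.00° ✓; |VJ| = 18.50 ✓; |PJ| = 43.63 ✓.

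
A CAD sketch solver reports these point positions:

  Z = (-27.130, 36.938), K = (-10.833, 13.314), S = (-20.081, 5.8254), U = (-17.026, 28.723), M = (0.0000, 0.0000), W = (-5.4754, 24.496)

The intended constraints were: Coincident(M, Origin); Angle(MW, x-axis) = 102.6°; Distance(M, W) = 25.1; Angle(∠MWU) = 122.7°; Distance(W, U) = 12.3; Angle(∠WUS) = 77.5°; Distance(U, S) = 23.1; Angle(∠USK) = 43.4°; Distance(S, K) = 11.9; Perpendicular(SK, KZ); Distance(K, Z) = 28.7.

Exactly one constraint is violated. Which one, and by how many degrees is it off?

Perpendicular(SK, KZ) — off by 4.40°.

M = (0.00, 0.00) ✓; MW at 102.6° ✓; |MW| = 25.10 ✓; ∠MWU = 122.7° ✓; |WU| = 12.30 ✓; ∠WUS = 77.50° ✓; |US| = 23.10 ✓; ∠USK = 43.40° ✓; |SK| = 11.90 ✓; ∠(SK, KZ) = 85.60° ✗; |KZ| = 28.70 ✓.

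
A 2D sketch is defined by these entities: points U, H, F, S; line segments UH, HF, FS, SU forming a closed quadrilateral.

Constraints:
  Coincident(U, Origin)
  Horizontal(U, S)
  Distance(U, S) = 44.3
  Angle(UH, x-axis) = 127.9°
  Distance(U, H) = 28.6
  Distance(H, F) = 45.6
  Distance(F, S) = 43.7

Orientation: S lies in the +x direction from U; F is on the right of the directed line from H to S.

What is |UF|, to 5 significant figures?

17.984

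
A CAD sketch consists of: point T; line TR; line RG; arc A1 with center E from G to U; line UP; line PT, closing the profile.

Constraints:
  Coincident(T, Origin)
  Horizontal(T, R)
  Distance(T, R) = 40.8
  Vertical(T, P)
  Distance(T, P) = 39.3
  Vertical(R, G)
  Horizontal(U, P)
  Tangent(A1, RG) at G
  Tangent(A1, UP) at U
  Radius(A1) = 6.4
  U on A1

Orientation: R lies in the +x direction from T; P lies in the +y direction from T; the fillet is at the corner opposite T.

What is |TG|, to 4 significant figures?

52.41

The virtual corner opposite T is at (40.80, 39.30). Since A1 is tangent to RG there, EG ⟂ RG and A1 meets UP tangentially, so EU is at right angles to UP, with radius 6.4, so the center E sits 6.4 in from both sides at E = (34.40, 32.90). That places the tangent points at G = (40.80, 32.90) on RG and U = (34.40, 39.30) on UP. Then |TG| = |G − T| = 52.41.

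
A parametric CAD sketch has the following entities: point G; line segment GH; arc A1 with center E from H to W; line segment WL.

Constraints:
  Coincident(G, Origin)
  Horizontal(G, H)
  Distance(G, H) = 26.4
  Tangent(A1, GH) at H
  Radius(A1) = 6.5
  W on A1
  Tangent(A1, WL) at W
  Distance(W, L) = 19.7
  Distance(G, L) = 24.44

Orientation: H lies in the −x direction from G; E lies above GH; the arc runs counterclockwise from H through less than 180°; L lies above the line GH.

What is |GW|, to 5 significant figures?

20.881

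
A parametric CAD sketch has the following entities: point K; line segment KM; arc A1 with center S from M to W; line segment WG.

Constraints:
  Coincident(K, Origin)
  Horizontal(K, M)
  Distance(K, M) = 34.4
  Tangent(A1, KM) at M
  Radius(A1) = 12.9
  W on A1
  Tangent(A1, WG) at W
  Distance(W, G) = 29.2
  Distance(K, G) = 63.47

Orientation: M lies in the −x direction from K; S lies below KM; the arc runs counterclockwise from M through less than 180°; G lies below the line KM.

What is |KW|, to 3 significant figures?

49.0

K is at the origin; KM is horizontal with |KM| = 34.4 and M on the −x side, so M = (-34.4, 0.00). Since A1 is tangent to KM there, SM ⟂ KM, so S = M + (0, -12.9) = (-34.4, -12.9). Since SW ⟂ WG (tangency), |SG| = √(12.9² + 29.2²) = 31.9 regardless of where W sits on A1. So G lies on both circle(K, 63.47) and circle(S, 31.9); the below-KM intersection is G = (-47.6, -42.0). W is the foot of the tangent from G: W = (-47.3, -12.8).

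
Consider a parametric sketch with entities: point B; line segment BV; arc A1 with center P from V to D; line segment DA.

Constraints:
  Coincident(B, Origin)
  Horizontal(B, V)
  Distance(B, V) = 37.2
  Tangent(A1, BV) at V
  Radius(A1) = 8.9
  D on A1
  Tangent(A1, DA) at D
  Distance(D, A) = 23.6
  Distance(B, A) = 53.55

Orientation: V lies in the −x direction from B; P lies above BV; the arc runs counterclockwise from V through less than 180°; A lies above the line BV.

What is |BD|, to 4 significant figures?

32.46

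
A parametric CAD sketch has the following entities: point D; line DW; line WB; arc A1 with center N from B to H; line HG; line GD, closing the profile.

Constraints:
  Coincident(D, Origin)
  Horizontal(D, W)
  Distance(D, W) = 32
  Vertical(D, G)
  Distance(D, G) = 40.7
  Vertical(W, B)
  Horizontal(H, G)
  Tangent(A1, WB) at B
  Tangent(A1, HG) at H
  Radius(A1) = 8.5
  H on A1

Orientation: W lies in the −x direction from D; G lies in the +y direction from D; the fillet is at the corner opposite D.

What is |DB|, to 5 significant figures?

45.396

D is at the origin; DW is horizontal with |DW| = 32.0 and W on the −x side, so W = (-32.000, 0.0000). D and G share the same x with |DG| = 40.7 and G on the +y side, so G = (0.0000, 40.700). The virtual corner opposite D is at (-32.000, 40.700). Tangency of A1 to WB means the radius NB is perpendicular to WB and tangency of A1 to HG means the radius NH is perpendicular to HG, with radius 8.5, so the center N sits 8.5 in from both sides at N = (-23.500, 32.200). That places the tangent points at B = (-32.000, 32.200) on WB and H = (-23.500, 40.700) on HG. Then |DB| = |B − D| = 45.396.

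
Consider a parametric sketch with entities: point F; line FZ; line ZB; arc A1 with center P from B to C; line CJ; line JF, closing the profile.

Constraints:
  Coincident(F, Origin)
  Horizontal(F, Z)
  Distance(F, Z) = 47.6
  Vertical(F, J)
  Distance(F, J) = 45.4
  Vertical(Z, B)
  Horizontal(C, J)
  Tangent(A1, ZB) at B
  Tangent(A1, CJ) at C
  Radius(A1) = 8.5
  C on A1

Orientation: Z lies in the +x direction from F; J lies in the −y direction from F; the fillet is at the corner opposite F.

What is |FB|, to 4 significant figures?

60.23

The virtual corner opposite F is at (47.60, -45.40). Tangency of A1 to ZB means the radius PB is perpendicular to ZB and A1 meets CJ tangentially, so PC is at right angles to CJ, with radius 8.5, so the center P sits 8.5 in from both sides at P = (39.10, -36.90). That places the tangent points at B = (47.60, -36.90) on ZB and C = (39.10, -45.40) on CJ. Then |FB| = |B − F| = 60.23.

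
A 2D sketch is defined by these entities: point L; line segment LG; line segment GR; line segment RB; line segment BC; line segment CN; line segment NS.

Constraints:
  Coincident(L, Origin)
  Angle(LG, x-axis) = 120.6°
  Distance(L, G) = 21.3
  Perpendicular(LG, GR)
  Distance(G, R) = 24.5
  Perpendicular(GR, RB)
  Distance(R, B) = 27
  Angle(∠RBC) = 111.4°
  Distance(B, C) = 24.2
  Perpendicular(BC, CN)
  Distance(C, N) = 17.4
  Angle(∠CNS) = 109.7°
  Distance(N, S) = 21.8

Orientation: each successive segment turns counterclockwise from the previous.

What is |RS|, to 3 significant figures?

13.5

L is at the origin; LG runs at 120.6° with length 21.3, so G = (-10.8, 18.3). LG ⟂ GR, so GR runs at -149°; with |GR| = 24.5, R = (-31.9, 5.86). GR ⟂ RB, so RB runs at -59.4°; with |RB| = 27.0, B = (-18.2, -17.4). ∠RBC = 111.4° gives BC at 9.20° from the x-axis; with |BC| = 24.2, C = (5.70, -13.5). BC ⟂ CN, so CN runs at 99.2°; with |CN| = 17.4, N = (2.92, 3.67). ∠CNS = 109.7° gives NS at 170° from the x-axis; with |NS| = 21.8, S = (-18.5, 7.64). Then |RS| = |S − R| = 13.5.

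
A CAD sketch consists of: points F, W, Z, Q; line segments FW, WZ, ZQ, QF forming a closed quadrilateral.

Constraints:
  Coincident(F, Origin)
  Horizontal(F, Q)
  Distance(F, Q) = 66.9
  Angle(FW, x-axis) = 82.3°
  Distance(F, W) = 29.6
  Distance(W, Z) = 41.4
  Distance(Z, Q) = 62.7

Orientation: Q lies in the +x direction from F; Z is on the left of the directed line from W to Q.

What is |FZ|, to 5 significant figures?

65.929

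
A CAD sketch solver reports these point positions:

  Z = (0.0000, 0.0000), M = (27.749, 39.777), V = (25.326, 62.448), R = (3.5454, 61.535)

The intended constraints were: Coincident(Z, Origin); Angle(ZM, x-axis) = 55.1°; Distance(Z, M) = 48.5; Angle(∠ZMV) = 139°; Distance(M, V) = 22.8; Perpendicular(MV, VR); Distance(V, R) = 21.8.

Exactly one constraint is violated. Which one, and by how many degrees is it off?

Perpendicular(MV, VR) — off by 3.70°.

Z = (0.00, 0.00) ✓; ZM at 55.10° ✓; |ZM| = 48.50 ✓; ∠ZMV = 139.0° ✓; |MV| = 22.80 ✓; ∠(MV, VR) = 86.30° ✗; |VR| = 21.80 ✓.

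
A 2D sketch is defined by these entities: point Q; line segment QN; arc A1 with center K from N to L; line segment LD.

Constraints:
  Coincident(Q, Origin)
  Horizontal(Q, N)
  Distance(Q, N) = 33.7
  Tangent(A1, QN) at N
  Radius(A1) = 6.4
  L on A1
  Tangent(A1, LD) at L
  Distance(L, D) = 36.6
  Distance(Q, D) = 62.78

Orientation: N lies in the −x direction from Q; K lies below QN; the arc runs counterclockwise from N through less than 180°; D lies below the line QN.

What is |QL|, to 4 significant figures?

40.27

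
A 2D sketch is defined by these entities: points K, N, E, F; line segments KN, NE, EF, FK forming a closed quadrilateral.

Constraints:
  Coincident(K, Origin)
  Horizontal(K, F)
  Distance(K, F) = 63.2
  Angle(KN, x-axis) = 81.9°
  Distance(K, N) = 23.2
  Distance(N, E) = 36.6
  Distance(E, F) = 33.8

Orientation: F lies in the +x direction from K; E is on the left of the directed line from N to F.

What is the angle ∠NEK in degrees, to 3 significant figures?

29.2°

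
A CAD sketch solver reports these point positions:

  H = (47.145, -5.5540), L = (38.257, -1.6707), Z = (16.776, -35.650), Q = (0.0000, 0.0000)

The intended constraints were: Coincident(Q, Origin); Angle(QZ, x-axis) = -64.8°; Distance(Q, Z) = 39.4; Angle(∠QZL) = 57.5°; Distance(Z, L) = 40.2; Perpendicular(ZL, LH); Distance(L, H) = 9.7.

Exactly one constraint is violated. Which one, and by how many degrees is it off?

Perpendicular(ZL, LH) — off by 8.70°.

Q = (0.00, 0.00) ✓; QZ at -64.80° ✓; |QZ| = 39.40 ✓; ∠QZL = 57.50° ✓; |ZL| = 40.20 ✓; ∠(ZL, LH) = 81.30° ✗; |LH| = 9.699 ✓.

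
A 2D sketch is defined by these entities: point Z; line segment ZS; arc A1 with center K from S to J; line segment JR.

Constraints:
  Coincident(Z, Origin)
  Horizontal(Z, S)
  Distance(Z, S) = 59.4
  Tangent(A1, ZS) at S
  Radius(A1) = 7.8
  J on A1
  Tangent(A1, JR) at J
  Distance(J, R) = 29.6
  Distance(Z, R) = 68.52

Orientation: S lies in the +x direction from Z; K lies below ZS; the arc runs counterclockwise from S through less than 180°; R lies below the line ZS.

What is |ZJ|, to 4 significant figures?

52.52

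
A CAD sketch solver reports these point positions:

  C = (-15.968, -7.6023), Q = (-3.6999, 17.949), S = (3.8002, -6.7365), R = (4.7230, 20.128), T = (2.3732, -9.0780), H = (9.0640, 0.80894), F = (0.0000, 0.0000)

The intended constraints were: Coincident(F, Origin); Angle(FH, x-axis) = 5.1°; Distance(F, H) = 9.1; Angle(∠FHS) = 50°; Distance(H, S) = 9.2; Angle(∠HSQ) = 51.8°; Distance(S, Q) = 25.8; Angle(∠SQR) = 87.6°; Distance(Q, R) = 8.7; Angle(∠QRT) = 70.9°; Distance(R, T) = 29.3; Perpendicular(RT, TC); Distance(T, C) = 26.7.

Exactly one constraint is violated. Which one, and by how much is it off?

Distance(T, C) = 26.7 — off by 8.30.

F = (0.00, 0.00) ✓; FH at 5.100° ✓; |FH| = 9.100 ✓; ∠FHS = 50.00° ✓; |HS| = 9.200 ✓; ∠HSQ = 51.80° ✓; |SQ| = 25.80 ✓; ∠SQR = 87.60° ✓; |QR| = 8.700 ✓; ∠QRT = 70.90° ✓; |RT| = 29.30 ✓; ∠(RT, TC) = 90.00° ✓; |TC| = 18.40 ✗.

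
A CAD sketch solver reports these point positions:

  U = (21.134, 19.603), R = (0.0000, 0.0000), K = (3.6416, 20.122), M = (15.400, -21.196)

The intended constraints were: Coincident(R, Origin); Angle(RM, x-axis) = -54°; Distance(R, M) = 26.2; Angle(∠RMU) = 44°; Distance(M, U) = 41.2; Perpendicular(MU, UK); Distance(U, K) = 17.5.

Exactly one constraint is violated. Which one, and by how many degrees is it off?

Perpendicular(MU, UK) — off by 6.30°.

R = (0.00, 0.00) ✓; RM at -54.00° ✓; |RM| = 26.20 ✓; ∠RMU = 44.00° ✓; |MU| = 41.20 ✓; ∠(MU, UK) = 96.30° ✗; |UK| = 17.50 ✓.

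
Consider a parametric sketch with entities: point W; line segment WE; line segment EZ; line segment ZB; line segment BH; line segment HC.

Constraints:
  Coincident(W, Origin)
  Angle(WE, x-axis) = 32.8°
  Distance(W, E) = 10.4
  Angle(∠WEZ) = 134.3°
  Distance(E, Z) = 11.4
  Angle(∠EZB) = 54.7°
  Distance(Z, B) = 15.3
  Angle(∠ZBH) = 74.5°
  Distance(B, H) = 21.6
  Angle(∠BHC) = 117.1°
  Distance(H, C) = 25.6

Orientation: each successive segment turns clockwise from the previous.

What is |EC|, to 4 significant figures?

27.70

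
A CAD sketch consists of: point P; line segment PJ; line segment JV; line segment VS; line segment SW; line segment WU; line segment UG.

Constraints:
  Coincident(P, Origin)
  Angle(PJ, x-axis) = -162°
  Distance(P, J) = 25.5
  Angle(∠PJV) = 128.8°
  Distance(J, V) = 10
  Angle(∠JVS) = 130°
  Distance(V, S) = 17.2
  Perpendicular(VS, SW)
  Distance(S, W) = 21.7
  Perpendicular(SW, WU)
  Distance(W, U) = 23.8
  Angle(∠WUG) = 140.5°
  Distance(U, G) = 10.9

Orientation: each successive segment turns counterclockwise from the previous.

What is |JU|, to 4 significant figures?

14.04

P is at the origin; PJ runs at -162.0° with length 25.5, so J = (-24.25, -7.880). ∠PJV = 128.8° gives JV at -110.8° from the x-axis; with |JV| = 10.0, V = (-27.80, -17.23). ∠JVS = 130.0° gives VS at -60.80° from the x-axis; with |VS| = 17.2, S = (-19.41, -32.24). VS is perpendicular to SW, so SW runs at 29.20°; with |SW| = 21.7, W = (-0.4694, -21.66). SW is perpendicular to WU, so WU runs at 119.2°; with |WU| = 23.8, U = (-12.08, -0.8803). Then |JU| = |U − J| = 14.04.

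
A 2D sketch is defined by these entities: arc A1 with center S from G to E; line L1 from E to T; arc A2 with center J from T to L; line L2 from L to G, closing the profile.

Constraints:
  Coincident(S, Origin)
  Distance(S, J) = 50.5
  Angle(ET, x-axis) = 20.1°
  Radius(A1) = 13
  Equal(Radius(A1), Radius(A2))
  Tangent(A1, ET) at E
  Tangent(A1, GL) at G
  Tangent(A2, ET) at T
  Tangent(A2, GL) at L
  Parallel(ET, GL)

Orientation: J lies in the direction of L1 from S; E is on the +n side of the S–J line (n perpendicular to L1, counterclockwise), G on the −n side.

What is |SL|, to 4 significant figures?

52.15

Tangency of A1 to both parallel lines with radius 13.0 puts E and G at S ± 13.0·n: E = (-4.468, 12.21), G = (4.468, -12.21). Equal radii place T and L the same way about J: T = J + 13.0·n = (42.96, 29.56), L = J − 13.0·n = (51.89, 5.147). Then |SL| = |L − S| = 52.15.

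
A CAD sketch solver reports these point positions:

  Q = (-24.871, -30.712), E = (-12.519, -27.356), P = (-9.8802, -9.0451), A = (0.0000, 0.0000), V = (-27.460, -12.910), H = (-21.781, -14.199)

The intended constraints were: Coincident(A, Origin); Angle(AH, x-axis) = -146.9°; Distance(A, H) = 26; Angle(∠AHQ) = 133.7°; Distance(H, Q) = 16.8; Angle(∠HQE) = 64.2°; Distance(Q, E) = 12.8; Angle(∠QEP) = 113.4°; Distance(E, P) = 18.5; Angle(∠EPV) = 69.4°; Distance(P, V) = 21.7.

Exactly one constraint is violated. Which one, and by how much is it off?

Distance(P, V) = 21.7 — off by 3.70.

A = (0.00, 0.00) ✓; AH at -146.9° ✓; |AH| = 26.00 ✓; ∠AHQ = 133.7° ✓; |HQ| = 16.80 ✓; ∠HQE = 64.20° ✓; |QE| = 12.80 ✓; ∠QEP = 113.4° ✓; |EP| = 18.50 ✓; ∠EPV = 69.40° ✓; |PV| = 18.00 ✗.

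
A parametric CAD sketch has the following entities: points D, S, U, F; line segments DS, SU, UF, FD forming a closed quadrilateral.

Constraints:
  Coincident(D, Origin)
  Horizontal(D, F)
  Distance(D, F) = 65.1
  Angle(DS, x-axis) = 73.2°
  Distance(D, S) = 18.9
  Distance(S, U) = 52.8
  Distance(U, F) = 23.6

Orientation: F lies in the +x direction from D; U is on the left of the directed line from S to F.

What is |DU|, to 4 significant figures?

62.29

D is at the origin; D and F share the same y with |DF| = 65.1 and F in +x, so F = (65.1, 0). DS runs at 73.2° with |DS| = 18.9, so S = (5.463, 18.09). U is determined by |SU| = 52.8 and |UF| = 23.6 together: it lies at the intersection of circle(S, 52.8) and circle(F, 23.6). With |SF| = 62.32, the foot of the radical line on SF is 49.06 from S and the perpendicular offset is √(52.8² − 49.06²) = 19.52. Taking the left-of-SF solution: U = (58.08, 22.53).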